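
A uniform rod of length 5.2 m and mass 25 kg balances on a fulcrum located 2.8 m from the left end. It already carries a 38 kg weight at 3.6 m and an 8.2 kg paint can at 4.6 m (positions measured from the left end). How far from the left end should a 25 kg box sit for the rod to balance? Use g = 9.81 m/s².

x ≈ 1.19 m from the left end

Sum moments about the fulcrum (at 2.8 m from the left end) (the support reaction has zero arm there).
Beam weight: 25 × 9.81 = 245.2 N down at 2.6 m → arm 0.2 m, τ = 245.2 × 0.2 = 49.04 N·m counterclockwise.
Weight: 38 × 9.81 = 372.8 N down at 3.6 m → arm 0.8 m, τ = 372.8 × 0.8 = 298.2 N·m clockwise.
Paint can: 8.2 × 9.81 = 80.44 N down at 4.6 m → arm 1.8 m, τ = 80.44 × 1.8 = 144.8 N·m clockwise.
Net moment of existing loads = 394 N·m clockwise.
The box weighs 25 × 9.81 = 245.2 N and must supply an equal counterclockwise moment, so its lever arm about the fulcrum is 394 / 245.2 = 1.61 m.
That puts it at 2.8 − 1.61 = 1.19 m from the left end.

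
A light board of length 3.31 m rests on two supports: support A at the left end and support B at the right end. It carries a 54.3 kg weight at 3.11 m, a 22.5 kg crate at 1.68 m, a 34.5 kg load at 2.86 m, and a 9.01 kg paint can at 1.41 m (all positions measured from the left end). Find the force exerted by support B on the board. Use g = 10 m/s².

R_B ≈ 961 N

About support A:
Weight: 54.3 × 10 = 543 N down at 3.11 m → arm 3.11 m, τ = 543 × 3.11 = 1689 N·m clockwise.
Crate: 22.5 × 10 = 225 N down at 1.68 m → arm 1.68 m, τ = 225 × 1.68 = 378 N·m clockwise.
Load: 34.5 × 10 = 345 N down at 2.86 m → arm 2.86 m, τ = 345 × 2.86 = 986.7 N·m clockwise.
Paint can: 9.01 × 10 = 90.1 N down at 1.41 m → arm 1.41 m, τ = 90.1 × 1.41 = 127 N·m clockwise.
Net load moment about support A = 3181 N·m clockwise.
Reaction R at support B is upward at 3.31 m, arm 3.31 m → moment R × 3.31 counterclockwise.
Balancing moments: R × 3.31 = 3181, giving R = 961 N.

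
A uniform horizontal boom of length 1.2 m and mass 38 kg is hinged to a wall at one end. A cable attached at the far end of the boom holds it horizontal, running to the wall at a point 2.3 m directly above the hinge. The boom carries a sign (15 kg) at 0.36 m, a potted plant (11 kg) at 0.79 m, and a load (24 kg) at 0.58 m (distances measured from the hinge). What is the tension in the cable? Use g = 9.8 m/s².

T ≈ 468 N

Sum moments about the hinge (the unknown hinge reaction has zero arm there).
Beam weight: 38 × 9.8 = 372.4 N down at 0.6 m → arm 0.6 m, τ = 372.4 × 0.6 = 223.4 N·m clockwise.
Sign: 15 × 9.8 = 147 N down at 0.36 m → arm 0.36 m, τ = 147 × 0.36 = 52.92 N·m clockwise.
Potted plant: 11 × 9.8 = 107.8 N down at 0.79 m → arm 0.79 m, τ = 107.8 × 0.79 = 85.16 N·m clockwise.
Load: 24 × 9.8 = 235.2 N down at 0.58 m → arm 0.58 m, τ = 235.2 × 0.58 = 136.4 N·m clockwise.
Total clockwise load moment = 497.9 N·m.
The cable tension T acts at 1.2 m; only its component perpendicular to the boom, T sinθ, produces torque. sinθ = h/√(h²+d²) = 2.3/√(2.3²+1.2²) = 0.8866.
For rotational equilibrium, T × 1.2 × 0.8866 = 497.9, so T = 497.9 / 1.064 = 468 N.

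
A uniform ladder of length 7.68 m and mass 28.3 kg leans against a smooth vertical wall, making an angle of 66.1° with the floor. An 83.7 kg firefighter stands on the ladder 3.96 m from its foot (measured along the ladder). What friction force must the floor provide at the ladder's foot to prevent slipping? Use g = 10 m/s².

Choose the foot of the ladder as the axis so the floor normal and friction both act there and drop out.
Ladder weight 28.3×10 = 283 N acts at 3.84 m along the ladder; its horizontal arm is 3.84·cos66.1° = 1.556 m → τ = 440.3 N·m clockwise.
Firefighter: 83.7×10 = 837 N at 3.96 m → arm 1.604 m → τ = 1343 N·m clockwise.
Wall normal N acts horizontally at the top; its moment arm is the height L sinθ = 7.68·sin66.1° = 7.021 m, counterclockwise.
Balancing moments: N × 7.021 = 1783, giving N = 254 N.
ΣFx = 0: friction at the foot balances the wall's push, so f = N_wall = 254 N.

f ≈ 254 N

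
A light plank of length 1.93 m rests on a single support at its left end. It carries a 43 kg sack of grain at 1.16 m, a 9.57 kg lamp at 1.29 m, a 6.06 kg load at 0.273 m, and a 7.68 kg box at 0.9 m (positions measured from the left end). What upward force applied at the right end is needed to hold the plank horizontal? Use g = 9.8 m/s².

F ≈ 359 N

Sum moments about the left end (the unknown pivot reaction has zero arm there).
Sack of grain: 43 × 9.8 = 421.4 N down at 1.16 m → arm 1.16 m, τ = 421.4 × 1.16 = 488.8 N·m clockwise.
Lamp: 9.57 × 9.8 = 93.79 N down at 1.29 m → arm 1.29 m, τ = 93.79 × 1.29 = 121 N·m clockwise.
Load: 6.06 × 9.8 = 59.39 N down at 0.273 m → arm 0.273 m, τ = 59.39 × 0.273 = 16.21 N·m clockwise.
Box: 7.68 × 9.8 = 75.26 N down at 0.9 m → arm 0.9 m, τ = 75.26 × 0.9 = 67.73 N·m clockwise.
Net moment of the loads = 693.7 N·m clockwise.
The upward force F acts at the right end, arm 1.93 m, giving F × 1.93 counterclockwise.
Balancing moments: F × 1.93 = 693.7, giving F = 693.7 / 1.93 = 359 N.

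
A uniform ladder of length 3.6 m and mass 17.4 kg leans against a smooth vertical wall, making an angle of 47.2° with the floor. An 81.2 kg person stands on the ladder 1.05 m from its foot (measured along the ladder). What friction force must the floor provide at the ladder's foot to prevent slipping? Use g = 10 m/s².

f ≈ 300 N

Sum moments about the foot of the ladder (the floor normal and friction both act there and drop out).
Ladder weight 17.4×10 = 174 N acts at 1.8 m along the ladder; its horizontal arm is 1.8·cos47.2° = 1.223 m → τ = 212.8 N·m clockwise.
Person: 81.2×10 = 812 N at 1.05 m → arm 0.7134 m → τ = 579.3 N·m clockwise.
Wall normal N acts horizontally at the top; its moment arm is the height L sinθ = 3.6·sin47.2° = 2.641 m, counterclockwise.
Στ = 0 ⇒ N × 2.641 = 792.1 ⇒ N = 300 N.
ΣFx = 0: friction at the foot balances the wall's push, so f = N_wall = 300 N.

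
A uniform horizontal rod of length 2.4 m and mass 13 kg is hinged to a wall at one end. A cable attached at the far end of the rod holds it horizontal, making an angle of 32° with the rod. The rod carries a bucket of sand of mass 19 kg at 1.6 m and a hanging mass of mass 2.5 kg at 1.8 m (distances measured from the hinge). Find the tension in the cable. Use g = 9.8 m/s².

T ≈ 389 N

Take moments about the hinge.
Beam weight: 13 × 9.8 = 127.4 N down at 1.2 m → arm 1.2 m, τ = 127.4 × 1.2 = 152.9 N·m clockwise.
Bucket of sand: 19 × 9.8 = 186.2 N down at 1.6 m → arm 1.6 m, τ = 186.2 × 1.6 = 297.9 N·m clockwise.
Hanging mass: 2.5 × 9.8 = 24.5 N down at 1.8 m → arm 1.8 m, τ = 24.5 × 1.8 = 44.1 N·m clockwise.
Total clockwise load moment = 494.9 N·m.
The cable tension T acts at 2.4 m; only its component perpendicular to the rod, T sinθ, produces torque. sin 32° = 0.5299.
Balancing moments: T × 2.4 × 0.5299 = 494.9, giving T = 494.9 / 1.272 = 389 N.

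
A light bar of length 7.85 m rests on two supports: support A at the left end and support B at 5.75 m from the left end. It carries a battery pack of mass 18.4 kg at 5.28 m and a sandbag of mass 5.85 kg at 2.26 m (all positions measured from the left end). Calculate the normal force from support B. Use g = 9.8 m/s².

R_B ≈ 188 N

Choose support A as the axis so its reaction then has zero moment arm.
Battery pack: 18.4 × 9.8 = 180.3 N down at 5.28 m → arm 5.28 m, τ = 180.3 × 5.28 = 952 N·m clockwise.
Sandbag: 5.85 × 9.8 = 57.33 N down at 2.26 m → arm 2.26 m, τ = 57.33 × 2.26 = 129.6 N·m clockwise.
Net load moment about support A = 1082 N·m clockwise.
Reaction R at support B is upward at 5.75 m, arm 5.75 m → moment R × 5.75 counterclockwise.
Setting net torque to zero: R × 5.75 = 1082 → R = 188 N.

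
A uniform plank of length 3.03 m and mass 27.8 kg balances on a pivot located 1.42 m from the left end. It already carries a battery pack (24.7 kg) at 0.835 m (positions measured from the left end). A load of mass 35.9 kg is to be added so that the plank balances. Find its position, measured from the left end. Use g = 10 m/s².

x ≈ 1.75 m from the left end

Choose the pivot (at 1.42 m from the left end) as the axis so the support reaction has zero arm there.
Beam weight: 27.8 × 10 = 278 N down at 1.515 m → arm 0.095 m, τ = 278 × 0.095 = 26.41 N·m clockwise.
Battery pack: 24.7 × 10 = 247 N down at 0.835 m → arm 0.585 m, τ = 247 × 0.585 = 144.5 N·m counterclockwise.
Net moment of existing loads = 118.1 N·m counterclockwise.
The load weighs 35.9 × 10 = 359 N and must supply an equal clockwise moment, so its lever arm about the pivot is 118.1 / 359 = 0.329 m.
That puts it at 1.42 + 0.329 = 1.75 m from the left end.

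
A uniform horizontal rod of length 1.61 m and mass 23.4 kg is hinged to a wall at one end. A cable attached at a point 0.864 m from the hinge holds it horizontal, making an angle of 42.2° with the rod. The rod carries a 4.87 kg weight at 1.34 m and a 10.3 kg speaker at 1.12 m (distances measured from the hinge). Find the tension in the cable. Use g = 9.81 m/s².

T ≈ 624 N

Taking torques about the hinge:
Beam weight: 23.4 × 9.81 = 229.6 N down at 0.805 m → arm 0.805 m, τ = 229.6 × 0.805 = 184.8 N·m clockwise.
Weight: 4.87 × 9.81 = 47.77 N down at 1.34 m → arm 1.34 m, τ = 47.77 × 1.34 = 64.01 N·m clockwise.
Speaker: 10.3 × 9.81 = 101 N down at 1.12 m → arm 1.12 m, τ = 101 × 1.12 = 113.1 N·m clockwise.
Total clockwise load moment = 361.9 N·m.
The cable tension T acts at 0.864 m; only its component perpendicular to the rod, T sinθ, produces torque. sin 42.2° = 0.6717.
For rotational equilibrium, T × 0.864 × 0.6717 = 361.9, so T = 361.9 / 0.5803 = 624 N.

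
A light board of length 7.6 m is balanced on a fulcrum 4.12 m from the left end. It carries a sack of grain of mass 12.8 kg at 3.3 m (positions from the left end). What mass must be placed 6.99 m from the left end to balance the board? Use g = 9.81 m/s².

Sum moments about the fulcrum (at 4.12 m from the left end) (the support reaction has zero arm there).
Sack of grain: 12.8 × 9.81 = 125.6 N down at 3.3 m → arm 0.82 m, τ = 125.6 × 0.82 = 103 N·m counterclockwise.
Net moment of known loads = 103 N·m counterclockwise.
An unknown mass m at 6.99 m has arm 2.87 m; its moment is m·g·2.87 clockwise.
Setting net torque to zero: m × 9.81 × 2.87 = 103 → m = 103 / (9.81 × 2.87) = 3.66 kg.

m ≈ 3.66 kg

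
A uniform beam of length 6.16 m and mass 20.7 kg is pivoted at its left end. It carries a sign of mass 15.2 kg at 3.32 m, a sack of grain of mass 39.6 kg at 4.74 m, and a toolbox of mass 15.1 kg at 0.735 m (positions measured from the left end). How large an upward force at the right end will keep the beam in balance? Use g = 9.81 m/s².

F ≈ 498 N

Choose the left end as the axis so the unknown pivot reaction has zero arm there.
Beam weight: 20.7 × 9.81 = 203.1 N down at 3.08 m → arm 3.08 m, τ = 203.1 × 3.08 = 625.5 N·m clockwise.
Sign: 15.2 × 9.81 = 149.1 N down at 3.32 m → arm 3.32 m, τ = 149.1 × 3.32 = 495 N·m clockwise.
Sack of grain: 39.6 × 9.81 = 388.5 N down at 4.74 m → arm 4.74 m, τ = 388.5 × 4.74 = 1841 N·m clockwise.
Toolbox: 15.1 × 9.81 = 148.1 N down at 0.735 m → arm 0.735 m, τ = 148.1 × 0.735 = 108.9 N·m clockwise.
Net moment of the loads = 3070 N·m clockwise.
The upward force F acts at the right end, arm 6.16 m, giving F × 6.16 counterclockwise.
Setting net torque to zero: F × 6.16 = 3070 → F = 3070 / 6.16 = 498 N.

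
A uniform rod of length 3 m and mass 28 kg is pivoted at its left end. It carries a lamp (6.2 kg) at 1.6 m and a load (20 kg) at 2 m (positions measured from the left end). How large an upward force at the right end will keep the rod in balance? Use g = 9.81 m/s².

F ≈ 301 N

Take moments about the left end.
Beam weight: 28 × 9.81 = 274.7 N down at 1.5 m → arm 1.5 m, τ = 274.7 × 1.5 = 412 N·m clockwise.
Lamp: 6.2 × 9.81 = 60.82 N down at 1.6 m → arm 1.6 m, τ = 60.82 × 1.6 = 97.31 N·m clockwise.
Load: 20 × 9.81 = 196.2 N down at 2 m → arm 2 m, τ = 196.2 × 2 = 392.4 N·m clockwise.
Net moment of the loads = 901.7 N·m clockwise.
The upward force F acts at the right end, arm 3 m, giving F × 3 counterclockwise.
Στ = 0 ⇒ F × 3 = 901.7 ⇒ F = 901.7 / 3 = 301 N.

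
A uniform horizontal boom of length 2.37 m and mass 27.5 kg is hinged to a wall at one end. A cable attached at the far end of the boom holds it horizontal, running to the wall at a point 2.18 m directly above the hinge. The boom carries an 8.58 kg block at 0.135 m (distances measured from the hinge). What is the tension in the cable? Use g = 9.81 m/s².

About the hinge:
Beam weight: 27.5 × 9.81 = 269.8 N down at 1.185 m → arm 1.185 m, τ = 269.8 × 1.185 = 319.7 N·m clockwise.
Block: 8.58 × 9.81 = 84.17 N down at 0.135 m → arm 0.135 m, τ = 84.17 × 0.135 = 11.36 N·m clockwise.
Total clockwise load moment = 331.1 N·m.
The cable tension T acts at 2.37 m; only its component perpendicular to the boom, T sinθ, produces torque. sinθ = h/√(h²+d²) = 2.18/√(2.18²+2.37²) = 0.677.
For rotational equilibrium, T × 2.37 × 0.677 = 331.1, so T = 331.1 / 1.604 = 206 N.

T ≈ 206 N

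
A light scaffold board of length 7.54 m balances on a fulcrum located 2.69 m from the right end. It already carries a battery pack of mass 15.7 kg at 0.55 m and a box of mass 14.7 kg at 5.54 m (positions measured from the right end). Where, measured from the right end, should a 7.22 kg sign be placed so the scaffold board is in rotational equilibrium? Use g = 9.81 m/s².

x ≈ 1.54 m from the right end

Choose the fulcrum (at 2.69 m from the right end) as the axis so the support reaction has zero arm there.
Battery pack: 15.7 × 9.81 = 154 N down at 0.55 m → arm 2.14 m, τ = 154 × 2.14 = 329.6 N·m clockwise.
Box: 14.7 × 9.81 = 144.2 N down at 5.54 m → arm 2.85 m, τ = 144.2 × 2.85 = 411 N·m counterclockwise.
Net moment of existing loads = 81.4 N·m counterclockwise.
The sign weighs 7.22 × 9.81 = 70.83 N and must supply an equal clockwise moment, so its lever arm about the fulcrum is 81.4 / 70.83 = 1.15 m.
That puts it at 2.69 − 1.15 = 1.54 m from the right end.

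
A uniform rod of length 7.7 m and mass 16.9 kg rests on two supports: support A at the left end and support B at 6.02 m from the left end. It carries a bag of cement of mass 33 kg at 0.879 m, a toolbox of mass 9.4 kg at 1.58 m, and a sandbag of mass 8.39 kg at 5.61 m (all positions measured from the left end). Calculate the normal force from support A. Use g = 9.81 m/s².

Taking torques about support B:
Beam weight: 16.9 × 9.81 = 165.8 N down at 3.85 m → arm 2.17 m, τ = 165.8 × 2.17 = 359.8 N·m counterclockwise.
Bag of cement: 33 × 9.81 = 323.7 N down at 0.879 m → arm 5.141 m, τ = 323.7 × 5.141 = 1664 N·m counterclockwise.
Toolbox: 9.4 × 9.81 = 92.21 N down at 1.58 m → arm 4.44 m, τ = 92.21 × 4.44 = 409.4 N·m counterclockwise.
Sandbag: 8.39 × 9.81 = 82.31 N down at 5.61 m → arm 0.41 m, τ = 82.31 × 0.41 = 33.75 N·m counterclockwise.
Net load moment about support B = 2467 N·m counterclockwise.
Reaction R at support A is upward at 0 m, arm 6.02 m → moment R × 6.02 clockwise.
For rotational equilibrium, R × 6.02 = 2467, so R = 410 N.

R_A ≈ 410 N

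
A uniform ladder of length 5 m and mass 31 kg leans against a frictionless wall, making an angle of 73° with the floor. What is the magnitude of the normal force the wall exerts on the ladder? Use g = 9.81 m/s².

N_wall ≈ 46.5 N

Take moments about the foot of the ladder.
Ladder weight 31×9.81 = 304.1 N acts at 2.5 m along the ladder; its horizontal arm is 2.5·cos73° = 0.7309 m → τ = 222.3 N·m clockwise.
Wall normal N acts horizontally at the top; its moment arm is the height L sinθ = 5·sin73° = 4.782 m, counterclockwise.
Στ = 0 ⇒ N × 4.782 = 222.3 ⇒ N = 46.5 N.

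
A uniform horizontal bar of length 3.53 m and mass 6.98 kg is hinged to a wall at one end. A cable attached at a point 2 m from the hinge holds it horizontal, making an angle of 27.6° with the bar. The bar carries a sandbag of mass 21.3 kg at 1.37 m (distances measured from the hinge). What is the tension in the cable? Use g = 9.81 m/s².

Take moments about the hinge.
Beam weight: 6.98 × 9.81 = 68.47 N down at 1.765 m → arm 1.765 m, τ = 68.47 × 1.765 = 120.8 N·m clockwise.
Sandbag: 21.3 × 9.81 = 209 N down at 1.37 m → arm 1.37 m, τ = 209 × 1.37 = 286.3 N·m clockwise.
Total clockwise load moment = 407.1 N·m.
The cable tension T acts at 2 m; only its component perpendicular to the bar, T sinθ, produces torque. sin 27.6° = 0.4633.
For rotational equilibrium, T × 2 × 0.4633 = 407.1, so T = 407.1 / 0.9266 = 439 N.

T ≈ 439 N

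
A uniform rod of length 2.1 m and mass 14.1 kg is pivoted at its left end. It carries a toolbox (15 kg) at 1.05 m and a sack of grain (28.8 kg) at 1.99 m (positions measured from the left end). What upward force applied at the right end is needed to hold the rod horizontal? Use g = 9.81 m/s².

Sum moments about the left end (the unknown pivot reaction has zero arm there).
Beam weight: 14.1 × 9.81 = 138.3 N down at 1.05 m → arm 1.05 m, τ = 138.3 × 1.05 = 145.2 N·m clockwise.
Toolbox: 15 × 9.81 = 147.2 N down at 1.05 m → arm 1.05 m, τ = 147.2 × 1.05 = 154.6 N·m clockwise.
Sack of grain: 28.8 × 9.81 = 282.5 N down at 1.99 m → arm 1.99 m, τ = 282.5 × 1.99 = 562.2 N·m clockwise.
Net moment of the loads = 862 N·m clockwise.
The upward force F acts at the right end, arm 2.1 m, giving F × 2.1 counterclockwise.
Στ = 0 ⇒ F × 2.1 = 862 ⇒ F = 862 / 2.1 = 410 N.

F ≈ 410 N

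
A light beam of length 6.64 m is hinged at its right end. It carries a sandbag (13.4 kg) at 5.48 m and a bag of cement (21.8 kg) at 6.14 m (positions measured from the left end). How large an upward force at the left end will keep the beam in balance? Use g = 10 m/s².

Choose the right end as the axis so the unknown pivot reaction has zero arm there.
Sandbag: 13.4 × 10 = 134 N down at 5.48 m → arm 1.16 m, τ = 134 × 1.16 = 155.4 N·m counterclockwise.
Bag of cement: 21.8 × 10 = 218 N down at 6.14 m → arm 0.5 m, τ = 218 × 0.5 = 109 N·m counterclockwise.
Net moment of the loads = 264.4 N·m counterclockwise.
The upward force F acts at the left end, arm 6.64 m, giving F × 6.64 clockwise.
Στ = 0 ⇒ F × 6.64 = 264.4 ⇒ F = 264.4 / 6.64 = 39.8 N.

F ≈ 39.8 N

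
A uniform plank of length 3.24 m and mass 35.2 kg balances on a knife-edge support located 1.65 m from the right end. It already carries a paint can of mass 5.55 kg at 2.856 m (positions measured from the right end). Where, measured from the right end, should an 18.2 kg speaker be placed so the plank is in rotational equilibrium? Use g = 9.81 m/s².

Taking torques about the knife-edge support (at 1.65 m from the right end):
Beam weight: 35.2 × 9.81 = 345.3 N down at 1.62 m → arm 0.03 m, τ = 345.3 × 0.03 = 10.36 N·m clockwise.
Paint can: 5.55 × 9.81 = 54.45 N down at 2.856 m → arm 1.206 m, τ = 54.45 × 1.206 = 65.67 N·m counterclockwise.
Net moment of existing loads = 55.31 N·m counterclockwise.
The speaker weighs 18.2 × 9.81 = 178.5 N and must supply an equal clockwise moment, so its lever arm about the knife-edge support is 55.31 / 178.5 = 0.31 m.
That puts it at 1.65 − 0.31 = 1.34 m from the right end.

x ≈ 1.34 m from the right end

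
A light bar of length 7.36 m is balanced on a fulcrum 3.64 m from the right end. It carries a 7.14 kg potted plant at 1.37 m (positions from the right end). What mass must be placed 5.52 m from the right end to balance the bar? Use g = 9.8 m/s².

m ≈ 8.62 kg

Choose the fulcrum (at 3.64 m from the right end) as the axis so the support reaction has zero arm there.
Potted plant: 7.14 × 9.8 = 69.97 N down at 1.37 m → arm 2.27 m, τ = 69.97 × 2.27 = 158.8 N·m clockwise.
Net moment of known loads = 158.8 N·m clockwise.
An unknown mass m at 5.52 m has arm 1.88 m; its moment is m·g·1.88 counterclockwise.
For rotational equilibrium, m × 9.8 × 1.88 = 158.8, so m = 158.8 / (9.8 × 1.88) = 8.62 kg.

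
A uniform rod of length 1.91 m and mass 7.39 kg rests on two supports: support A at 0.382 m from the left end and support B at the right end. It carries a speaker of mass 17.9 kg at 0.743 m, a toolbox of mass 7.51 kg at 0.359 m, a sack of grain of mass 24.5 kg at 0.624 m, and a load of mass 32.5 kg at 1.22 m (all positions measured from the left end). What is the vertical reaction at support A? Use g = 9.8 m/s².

Taking torques about support B:
Beam weight: 7.39 × 9.8 = 72.42 N down at 0.955 m → arm 0.955 m, τ = 72.42 × 0.955 = 69.16 N·m counterclockwise.
Speaker: 17.9 × 9.8 = 175.4 N down at 0.743 m → arm 1.167 m, τ = 175.4 × 1.167 = 204.7 N·m counterclockwise.
Toolbox: 7.51 × 9.8 = 73.6 N down at 0.359 m → arm 1.551 m, τ = 73.6 × 1.551 = 114.2 N·m counterclockwise.
Sack of grain: 24.5 × 9.8 = 240.1 N down at 0.624 m → arm 1.286 m, τ = 240.1 × 1.286 = 308.8 N·m counterclockwise.
Load: 32.5 × 9.8 = 318.5 N down at 1.22 m → arm 0.69 m, τ = 318.5 × 0.69 = 219.8 N·m counterclockwise.
Net load moment about support B = 916.7 N·m counterclockwise.
Reaction R at support A is upward at 0.382 m, arm 1.528 m → moment R × 1.528 clockwise.
Setting net torque to zero: R × 1.528 = 916.7 → R = 600 N.

R_A ≈ 600 N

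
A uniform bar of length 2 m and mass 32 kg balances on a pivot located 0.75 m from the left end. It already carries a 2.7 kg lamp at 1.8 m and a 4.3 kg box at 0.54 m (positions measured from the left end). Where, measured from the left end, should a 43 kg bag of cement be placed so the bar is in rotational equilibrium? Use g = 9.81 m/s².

Take moments about the pivot (at 0.75 m from the left end).
Beam weight: 32 × 9.81 = 313.9 N down at 1 m → arm 0.25 m, τ = 313.9 × 0.25 = 78.47 N·m clockwise.
Lamp: 2.7 × 9.81 = 26.49 N down at 1.8 m → arm 1.05 m, τ = 26.49 × 1.05 = 27.81 N·m clockwise.
Box: 4.3 × 9.81 = 42.18 N down at 0.54 m → arm 0.21 m, τ = 42.18 × 0.21 = 8.858 N·m counterclockwise.
Net moment of existing loads = 97.42 N·m clockwise.
The bag of cement weighs 43 × 9.81 = 421.8 N and must supply an equal counterclockwise moment, so its lever arm about the pivot is 97.42 / 421.8 = 0.231 m.
That puts it at 0.75 − 0.231 = 0.519 m from the left end.

x ≈ 0.519 m from the left end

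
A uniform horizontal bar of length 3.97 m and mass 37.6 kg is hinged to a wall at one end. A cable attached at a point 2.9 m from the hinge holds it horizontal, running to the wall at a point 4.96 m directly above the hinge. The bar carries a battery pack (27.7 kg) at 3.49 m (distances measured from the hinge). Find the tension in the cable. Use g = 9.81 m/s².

About the hinge:
Beam weight: 37.6 × 9.81 = 368.9 N down at 1.985 m → arm 1.985 m, τ = 368.9 × 1.985 = 732.3 N·m clockwise.
Battery pack: 27.7 × 9.81 = 271.7 N down at 3.49 m → arm 3.49 m, τ = 271.7 × 3.49 = 948.2 N·m clockwise.
Total clockwise load moment = 1680 N·m.
The cable tension T acts at 2.9 m; only its component perpendicular to the bar, T sinθ, produces torque. sinθ = h/√(h²+d²) = 4.96/√(4.96²+2.9²) = 0.8633.
Στ = 0 ⇒ T × 2.9 × 0.8633 = 1680 ⇒ T = 1680 / 2.504 = 671 N.

T ≈ 671 N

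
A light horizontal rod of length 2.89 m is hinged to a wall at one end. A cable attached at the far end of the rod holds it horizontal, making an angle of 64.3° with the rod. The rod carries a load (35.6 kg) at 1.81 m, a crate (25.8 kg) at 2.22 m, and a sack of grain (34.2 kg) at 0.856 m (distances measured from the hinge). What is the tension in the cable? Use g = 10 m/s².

T ≈ 580 N

Choose the hinge as the axis so the unknown hinge reaction has zero arm there.
Load: 35.6 × 10 = 356 N down at 1.81 m → arm 1.81 m, τ = 356 × 1.81 = 644.4 N·m clockwise.
Crate: 25.8 × 10 = 258 N down at 2.22 m → arm 2.22 m, τ = 258 × 2.22 = 572.8 N·m clockwise.
Sack of grain: 34.2 × 10 = 342 N down at 0.856 m → arm 0.856 m, τ = 342 × 0.856 = 292.8 N·m clockwise.
Total clockwise load moment = 1510 N·m.
The cable tension T acts at 2.89 m; only its component perpendicular to the rod, T sinθ, produces torque. sin 64.3° = 0.9011.
Setting net torque to zero: T × 2.89 × 0.9011 = 1510 → T = 1510 / 2.604 = 580 N.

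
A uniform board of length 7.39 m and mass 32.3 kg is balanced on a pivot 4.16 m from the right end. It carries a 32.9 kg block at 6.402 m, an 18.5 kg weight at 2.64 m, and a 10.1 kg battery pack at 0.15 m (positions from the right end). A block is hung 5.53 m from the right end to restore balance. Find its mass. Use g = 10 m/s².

Taking torques about the pivot (at 4.16 m from the right end):
Beam weight: 32.3 × 10 = 323 N down at 3.695 m → arm 0.465 m, τ = 323 × 0.465 = 150.2 N·m clockwise.
Block: 32.9 × 10 = 329 N down at 6.402 m → arm 2.242 m, τ = 329 × 2.242 = 737.6 N·m counterclockwise.
Weight: 18.5 × 10 = 185 N down at 2.64 m → arm 1.52 m, τ = 185 × 1.52 = 281.2 N·m clockwise.
Battery pack: 10.1 × 10 = 101 N down at 0.15 m → arm 4.01 m, τ = 101 × 4.01 = 405 N·m clockwise.
Net moment of known loads = 98.8 N·m clockwise.
An unknown mass m at 5.53 m has arm 1.37 m; its moment is m·g·1.37 counterclockwise.
Setting net torque to zero: m × 10 × 1.37 = 98.8 → m = 98.8 / (10 × 1.37) = 7.21 kg.

m ≈ 7.21 kg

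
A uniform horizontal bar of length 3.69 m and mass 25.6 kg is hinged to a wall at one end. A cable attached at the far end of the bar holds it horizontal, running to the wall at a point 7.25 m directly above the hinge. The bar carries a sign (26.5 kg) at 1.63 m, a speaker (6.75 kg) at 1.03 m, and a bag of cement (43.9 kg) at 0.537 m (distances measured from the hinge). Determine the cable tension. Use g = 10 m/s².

T ≈ 368 N

Sum moments about the hinge (the unknown hinge reaction has zero arm there).
Beam weight: 25.6 × 10 = 256 N down at 1.845 m → arm 1.845 m, τ = 256 × 1.845 = 472.3 N·m clockwise.
Sign: 26.5 × 10 = 265 N down at 1.63 m → arm 1.63 m, τ = 265 × 1.63 = 431.9 N·m clockwise.
Speaker: 6.75 × 10 = 67.5 N down at 1.03 m → arm 1.03 m, τ = 67.5 × 1.03 = 69.53 N·m clockwise.
Bag of cement: 43.9 × 10 = 439 N down at 0.537 m → arm 0.537 m, τ = 439 × 0.537 = 235.7 N·m clockwise.
Total clockwise load moment = 1209 N·m.
The cable tension T acts at 3.69 m; only its component perpendicular to the bar, T sinθ, produces torque. sinθ = h/√(h²+d²) = 7.25/√(7.25²+3.69²) = 0.8912.
Balancing moments: T × 3.69 × 0.8912 = 1209, giving T = 1209 / 3.289 = 368 N.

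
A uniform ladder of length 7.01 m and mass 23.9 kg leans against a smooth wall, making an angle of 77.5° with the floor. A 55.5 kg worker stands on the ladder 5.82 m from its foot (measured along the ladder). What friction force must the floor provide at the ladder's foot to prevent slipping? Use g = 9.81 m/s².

Choose the foot of the ladder as the axis so the floor normal and friction both act there and drop out.
Ladder weight 23.9×9.81 = 234.5 N acts at 3.505 m along the ladder; its horizontal arm is 3.505·cos77.5° = 0.7586 m → τ = 177.9 N·m clockwise.
Worker: 55.5×9.81 = 544.5 N at 5.82 m → arm 1.26 m → τ = 686.1 N·m clockwise.
Wall normal N acts horizontally at the top; its moment arm is the height L sinθ = 7.01·sin77.5° = 6.844 m, counterclockwise.
For rotational equilibrium, N × 6.844 = 864, so N = 126 N.
ΣFx = 0: friction at the foot balances the wall's push, so f = N_wall = 126 N.

f ≈ 126 N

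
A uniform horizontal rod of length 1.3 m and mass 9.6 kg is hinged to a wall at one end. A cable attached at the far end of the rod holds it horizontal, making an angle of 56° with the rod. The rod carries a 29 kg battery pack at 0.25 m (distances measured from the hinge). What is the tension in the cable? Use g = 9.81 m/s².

T ≈ 123 N

Taking torques about the hinge:
Beam weight: 9.6 × 9.81 = 94.18 N down at 0.65 m → arm 0.65 m, τ = 94.18 × 0.65 = 61.22 N·m clockwise.
Battery pack: 29 × 9.81 = 284.5 N down at 0.25 m → arm 0.25 m, τ = 284.5 × 0.25 = 71.12 N·m clockwise.
Total clockwise load moment = 132.3 N·m.
The cable tension T acts at 1.3 m; only its component perpendicular to the rod, T sinθ, produces torque. sin 56° = 0.829.
For rotational equilibrium, T × 1.3 × 0.829 = 132.3, so T = 132.3 / 1.078 = 123 N.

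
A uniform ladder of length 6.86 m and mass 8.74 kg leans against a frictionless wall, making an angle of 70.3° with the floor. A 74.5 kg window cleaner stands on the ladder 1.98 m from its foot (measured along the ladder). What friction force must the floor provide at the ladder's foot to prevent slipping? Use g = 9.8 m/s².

f ≈ 90.8 N

Choose the foot of the ladder as the axis so the floor normal and friction both act there and drop out.
Ladder weight 8.74×9.8 = 85.65 N acts at 3.43 m along the ladder; its horizontal arm is 3.43·cos70.3° = 1.156 m → τ = 99.01 N·m clockwise.
Window cleaner: 74.5×9.8 = 730.1 N at 1.98 m → arm 0.6674 m → τ = 487.3 N·m clockwise.
Wall normal N acts horizontally at the top; its moment arm is the height L sinθ = 6.86·sin70.3° = 6.458 m, counterclockwise.
Στ = 0 ⇒ N × 6.458 = 586.3 ⇒ N = 90.8 N.
ΣFx = 0: friction at the foot balances the wall's push, so f = N_wall = 90.8 N.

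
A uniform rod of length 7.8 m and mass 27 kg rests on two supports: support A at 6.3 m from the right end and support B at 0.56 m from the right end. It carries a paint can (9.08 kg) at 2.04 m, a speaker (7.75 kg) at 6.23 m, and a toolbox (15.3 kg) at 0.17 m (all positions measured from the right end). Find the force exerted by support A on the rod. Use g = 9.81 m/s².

R_A ≈ 242 N

Choose support B as the axis so its reaction then has zero moment arm.
Beam weight: 27 × 9.81 = 264.9 N down at 3.9 m → arm 3.34 m, τ = 264.9 × 3.34 = 884.8 N·m counterclockwise.
Paint can: 9.08 × 9.81 = 89.07 N down at 2.04 m → arm 1.48 m, τ = 89.07 × 1.48 = 131.8 N·m counterclockwise.
Speaker: 7.75 × 9.81 = 76.03 N down at 6.23 m → arm 5.67 m, τ = 76.03 × 5.67 = 431.1 N·m counterclockwise.
Toolbox: 15.3 × 9.81 = 150.1 N down at 0.17 m → arm 0.39 m, τ = 150.1 × 0.39 = 58.54 N·m clockwise.
Net load moment about support B = 1389 N·m counterclockwise.
Reaction R at support A is upward at 6.3 m, arm 5.74 m → moment R × 5.74 clockwise.
Setting net torque to zero: R × 5.74 = 1389 → R = 242 N.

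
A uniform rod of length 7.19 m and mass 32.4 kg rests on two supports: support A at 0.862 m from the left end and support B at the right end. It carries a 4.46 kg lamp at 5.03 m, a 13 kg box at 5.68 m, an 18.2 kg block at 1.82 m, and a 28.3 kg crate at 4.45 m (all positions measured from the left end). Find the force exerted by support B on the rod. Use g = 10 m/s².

Take moments about support A.
Beam weight: 32.4 × 10 = 324 N down at 3.595 m → arm 2.733 m, τ = 324 × 2.733 = 885.5 N·m clockwise.
Lamp: 4.46 × 10 = 44.6 N down at 5.03 m → arm 4.168 m, τ = 44.6 × 4.168 = 185.9 N·m clockwise.
Box: 13 × 10 = 130 N down at 5.68 m → arm 4.818 m, τ = 130 × 4.818 = 626.3 N·m clockwise.
Block: 18.2 × 10 = 182 N down at 1.82 m → arm 0.958 m, τ = 182 × 0.958 = 174.4 N·m clockwise.
Crate: 28.3 × 10 = 283 N down at 4.45 m → arm 3.588 m, τ = 283 × 3.588 = 1015 N·m clockwise.
Net load moment about support A = 2887 N·m clockwise.
Reaction R at support B is upward at 7.19 m, arm 6.328 m → moment R × 6.328 counterclockwise.
For rotational equilibrium, R × 6.328 = 2887, so R = 456 N.

R_B ≈ 456 N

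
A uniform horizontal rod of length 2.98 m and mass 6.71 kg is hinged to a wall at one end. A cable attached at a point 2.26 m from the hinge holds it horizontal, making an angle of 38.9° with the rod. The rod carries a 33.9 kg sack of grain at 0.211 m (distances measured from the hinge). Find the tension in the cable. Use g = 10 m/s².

T ≈ 121 N

Sum moments about the hinge (the unknown hinge reaction has zero arm there).
Beam weight: 6.71 × 10 = 67.1 N down at 1.49 m → arm 1.49 m, τ = 67.1 × 1.49 = 99.98 N·m clockwise.
Sack of grain: 33.9 × 10 = 339 N down at 0.211 m → arm 0.211 m, τ = 339 × 0.211 = 71.53 N·m clockwise.
Total clockwise load moment = 171.5 N·m.
The cable tension T acts at 2.26 m; only its component perpendicular to the rod, T sinθ, produces torque. sin 38.9° = 0.628.
Balancing moments: T × 2.26 × 0.628 = 171.5, giving T = 171.5 / 1.419 = 121 N.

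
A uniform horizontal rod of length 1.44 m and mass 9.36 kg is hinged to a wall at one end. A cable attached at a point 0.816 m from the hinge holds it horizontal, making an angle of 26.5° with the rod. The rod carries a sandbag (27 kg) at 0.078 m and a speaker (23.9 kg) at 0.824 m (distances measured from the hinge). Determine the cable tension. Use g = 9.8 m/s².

Taking torques about the hinge:
Beam weight: 9.36 × 9.8 = 91.73 N down at 0.72 m → arm 0.72 m, τ = 91.73 × 0.72 = 66.05 N·m clockwise.
Sandbag: 27 × 9.8 = 264.6 N down at 0.078 m → arm 0.078 m, τ = 264.6 × 0.078 = 20.64 N·m clockwise.
Speaker: 23.9 × 9.8 = 234.2 N down at 0.824 m → arm 0.824 m, τ = 234.2 × 0.824 = 193 N·m clockwise.
Total clockwise load moment = 279.7 N·m.
The cable tension T acts at 0.816 m; only its component perpendicular to the rod, T sinθ, produces torque. sin 26.5° = 0.4462.
For rotational equilibrium, T × 0.816 × 0.4462 = 279.7, so T = 279.7 / 0.3641 = 768 N.

T ≈ 768 N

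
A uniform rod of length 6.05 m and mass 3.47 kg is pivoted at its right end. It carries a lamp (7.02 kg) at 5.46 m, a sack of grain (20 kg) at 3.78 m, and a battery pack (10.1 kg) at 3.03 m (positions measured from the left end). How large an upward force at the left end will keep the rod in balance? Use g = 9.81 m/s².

Choose the right end as the axis so the unknown pivot reaction has zero arm there.
Beam weight: 3.47 × 9.81 = 34.04 N down at 3.025 m → arm 3.025 m, τ = 34.04 × 3.025 = 103 N·m counterclockwise.
Lamp: 7.02 × 9.81 = 68.87 N down at 5.46 m → arm 0.59 m, τ = 68.87 × 0.59 = 40.63 N·m counterclockwise.
Sack of grain: 20 × 9.81 = 196.2 N down at 3.78 m → arm 2.27 m, τ = 196.2 × 2.27 = 445.4 N·m counterclockwise.
Battery pack: 10.1 × 9.81 = 99.08 N down at 3.03 m → arm 3.02 m, τ = 99.08 × 3.02 = 299.2 N·m counterclockwise.
Net moment of the loads = 888.2 N·m counterclockwise.
The upward force F acts at the left end, arm 6.05 m, giving F × 6.05 clockwise.
Setting net torque to zero: F × 6.05 = 888.2 → F = 888.2 / 6.05 = 147 N.

F ≈ 147 N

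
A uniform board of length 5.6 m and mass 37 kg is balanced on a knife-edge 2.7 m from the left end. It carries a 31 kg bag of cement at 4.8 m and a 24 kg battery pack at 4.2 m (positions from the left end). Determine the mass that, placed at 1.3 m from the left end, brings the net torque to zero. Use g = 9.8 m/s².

m ≈ 74.9 kg

Choose the knife-edge (at 2.7 m from the left end) as the axis so the support reaction has zero arm there.
Beam weight: 37 × 9.8 = 362.6 N down at 2.8 m → arm 0.1 m, τ = 362.6 × 0.1 = 36.26 N·m clockwise.
Bag of cement: 31 × 9.8 = 303.8 N down at 4.8 m → arm 2.1 m, τ = 303.8 × 2.1 = 638 N·m clockwise.
Battery pack: 24 × 9.8 = 235.2 N down at 4.2 m → arm 1.5 m, τ = 235.2 × 1.5 = 352.8 N·m clockwise.
Net moment of known loads = 1027 N·m clockwise.
An unknown mass m at 1.3 m has arm 1.4 m; its moment is m·g·1.4 counterclockwise.
Balancing moments: m × 9.8 × 1.4 = 1027, giving m = 1027 / (9.8 × 1.4) = 74.9 kg.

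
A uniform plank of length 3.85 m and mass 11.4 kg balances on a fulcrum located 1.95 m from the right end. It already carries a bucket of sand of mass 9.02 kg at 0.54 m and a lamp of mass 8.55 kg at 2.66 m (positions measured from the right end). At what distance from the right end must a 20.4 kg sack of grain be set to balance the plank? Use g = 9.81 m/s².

x ≈ 2.29 m from the right end

Choose the fulcrum (at 1.95 m from the right end) as the axis so the support reaction has zero arm there.
Beam weight: 11.4 × 9.81 = 111.8 N down at 1.925 m → arm 0.025 m, τ = 111.8 × 0.025 = 2.795 N·m clockwise.
Bucket of sand: 9.02 × 9.81 = 88.49 N down at 0.54 m → arm 1.41 m, τ = 88.49 × 1.41 = 124.8 N·m clockwise.
Lamp: 8.55 × 9.81 = 83.88 N down at 2.66 m → arm 0.71 m, τ = 83.88 × 0.71 = 59.55 N·m counterclockwise.
Net moment of existing loads = 68.05 N·m clockwise.
The sack of grain weighs 20.4 × 9.81 = 200.1 N and must supply an equal counterclockwise moment, so its lever arm about the fulcrum is 68.05 / 200.1 = 0.34 m.
That puts it at 1.95 + 0.34 = 2.29 m from the right end.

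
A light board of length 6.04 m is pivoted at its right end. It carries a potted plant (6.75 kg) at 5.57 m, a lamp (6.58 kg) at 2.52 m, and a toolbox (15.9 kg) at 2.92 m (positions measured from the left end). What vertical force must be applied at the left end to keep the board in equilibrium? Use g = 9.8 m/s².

F ≈ 123 N

Choose the right end as the axis so the unknown pivot reaction has zero arm there.
Potted plant: 6.75 × 9.8 = 66.15 N down at 5.57 m → arm 0.47 m, τ = 66.15 × 0.47 = 31.09 N·m counterclockwise.
Lamp: 6.58 × 9.8 = 64.48 N down at 2.52 m → arm 3.52 m, τ = 64.48 × 3.52 = 227 N·m counterclockwise.
Toolbox: 15.9 × 9.8 = 155.8 N down at 2.92 m → arm 3.12 m, τ = 155.8 × 3.12 = 486.1 N·m counterclockwise.
Net moment of the loads = 744.2 N·m counterclockwise.
The upward force F acts at the left end, arm 6.04 m, giving F × 6.04 clockwise.
Στ = 0 ⇒ F × 6.04 = 744.2 ⇒ F = 744.2 / 6.04 = 123 N.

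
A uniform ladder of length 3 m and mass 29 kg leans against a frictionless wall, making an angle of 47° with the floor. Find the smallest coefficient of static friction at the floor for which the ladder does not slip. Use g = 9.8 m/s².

μ_min ≈ 0.466

Taking torques about the foot of the ladder:
Ladder weight 29×9.8 = 284.2 N acts at 1.5 m along the ladder; its horizontal arm is 1.5·cos47° = 1.023 m → τ = 290.7 N·m clockwise.
Wall normal N acts horizontally at the top; its moment arm is the height L sinθ = 3·sin47° = 2.194 m, counterclockwise.
Setting net torque to zero: N × 2.194 = 290.7 → N = 132.5 N.
ΣFx = 0 ⇒ f = N_wall = 132.5 N. ΣFy = 0 ⇒ N_floor = 284.2 N.
μ_min = f / N_floor = 132.5 / 284.2 = 0.466.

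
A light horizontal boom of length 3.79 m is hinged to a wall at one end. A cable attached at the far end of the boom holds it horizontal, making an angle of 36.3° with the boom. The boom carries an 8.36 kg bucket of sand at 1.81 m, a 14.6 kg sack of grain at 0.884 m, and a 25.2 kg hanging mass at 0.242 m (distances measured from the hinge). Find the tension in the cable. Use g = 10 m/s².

T ≈ 152 N

Choose the hinge as the axis so the unknown hinge reaction has zero arm there.
Bucket of sand: 8.36 × 10 = 83.6 N down at 1.81 m → arm 1.81 m, τ = 83.6 × 1.81 = 151.3 N·m clockwise.
Sack of grain: 14.6 × 10 = 146 N down at 0.884 m → arm 0.884 m, τ = 146 × 0.884 = 129.1 N·m clockwise.
Hanging mass: 25.2 × 10 = 252 N down at 0.242 m → arm 0.242 m, τ = 252 × 0.242 = 60.98 N·m clockwise.
Total clockwise load moment = 341.4 N·m.
The cable tension T acts at 3.79 m; only its component perpendicular to the boom, T sinθ, produces torque. sin 36.3° = 0.592.
Στ = 0 ⇒ T × 3.79 × 0.592 = 341.4 ⇒ T = 341.4 / 2.244 = 152 N.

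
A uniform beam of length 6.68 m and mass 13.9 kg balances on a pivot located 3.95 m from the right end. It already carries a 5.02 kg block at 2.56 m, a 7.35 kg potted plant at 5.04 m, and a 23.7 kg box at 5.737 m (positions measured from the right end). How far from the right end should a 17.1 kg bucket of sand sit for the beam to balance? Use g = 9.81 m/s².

Choose the pivot (at 3.95 m from the right end) as the axis so the support reaction has zero arm there.
Beam weight: 13.9 × 9.81 = 136.4 N down at 3.34 m → arm 0.61 m, τ = 136.4 × 0.61 = 83.2 N·m clockwise.
Block: 5.02 × 9.81 = 49.25 N down at 2.56 m → arm 1.39 m, τ = 49.25 × 1.39 = 68.46 N·m clockwise.
Potted plant: 7.35 × 9.81 = 72.1 N down at 5.04 m → arm 1.09 m, τ = 72.1 × 1.09 = 78.59 N·m counterclockwise.
Box: 23.7 × 9.81 = 232.5 N down at 5.737 m → arm 1.787 m, τ = 232.5 × 1.787 = 415.5 N·m counterclockwise.
Net moment of existing loads = 342.4 N·m counterclockwise.
The bucket of sand weighs 17.1 × 9.81 = 167.8 N and must supply an equal clockwise moment, so its lever arm about the pivot is 342.4 / 167.8 = 2.04 m.
That puts it at 3.95 − 2.04 = 1.91 m from the right end.

x ≈ 1.91 m from the right end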